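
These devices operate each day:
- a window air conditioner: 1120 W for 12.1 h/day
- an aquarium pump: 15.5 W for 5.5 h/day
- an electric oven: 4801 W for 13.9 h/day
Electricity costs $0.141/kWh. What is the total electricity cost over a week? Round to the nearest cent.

window air conditioner: 1120 W × 12.1 h × 7 d = 94,864 Wh = 94.86 kWh
aquarium pump: 15.5 W × 5.5 h × 7 d = 597 Wh = 0.5968 kWh
electric oven: 4801 W × 13.9 h × 7 d = 467,137 Wh = 467.1 kWh
Total energy = 94.86 + 0.5968 + 467.1 = 562.6 kWh
Cost = 562.6 kWh × $0.141 = $79.33

$79.33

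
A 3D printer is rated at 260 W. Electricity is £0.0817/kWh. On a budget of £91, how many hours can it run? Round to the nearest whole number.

4284 h

Energy budget = £91 / £0.0817 per kWh = 1,114 kWh = 1,113,831 Wh
Runtime = 1,113,831 Wh / 260 W = 4,284 h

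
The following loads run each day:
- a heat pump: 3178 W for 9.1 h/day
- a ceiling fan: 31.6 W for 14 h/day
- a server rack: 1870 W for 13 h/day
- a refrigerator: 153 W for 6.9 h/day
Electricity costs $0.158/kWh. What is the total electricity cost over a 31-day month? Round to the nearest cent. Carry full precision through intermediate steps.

$268.06

heat pump: 3178 W × 9.1 h × 31 d = 896,514 Wh = 896.5 kWh
ceiling fan: 31.6 W × 14 h × 31 d = 13,714 Wh = 13.71 kWh
server rack: 1870 W × 13 h × 31 d = 753,610 Wh = 753.6 kWh
refrigerator: 153 W × 6.9 h × 31 d = 32,727 Wh = 32.73 kWh
Total energy = 896.5 + 13.71 + 753.6 + 32.73 = 1,697 kWh
Cost = 1,697 kWh × $0.158 = $268.06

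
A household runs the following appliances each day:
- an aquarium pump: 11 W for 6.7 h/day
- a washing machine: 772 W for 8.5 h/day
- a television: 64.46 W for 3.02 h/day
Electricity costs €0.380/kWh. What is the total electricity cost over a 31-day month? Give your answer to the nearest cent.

aquarium pump: 11 W × 6.7 h × 31 d = 2,285 Wh = 2.285 kWh
washing machine: 772 W × 8.5 h × 31 d = 203,422 Wh = 203.4 kWh
television: 64.46 W × 3.02 h × 31 d = 6,035 Wh = 6.035 kWh
Total energy = 2.285 + 203.4 + 6.035 = 211.7 kWh
Cost = 211.7 kWh × €0.380 = €80.46

€80.46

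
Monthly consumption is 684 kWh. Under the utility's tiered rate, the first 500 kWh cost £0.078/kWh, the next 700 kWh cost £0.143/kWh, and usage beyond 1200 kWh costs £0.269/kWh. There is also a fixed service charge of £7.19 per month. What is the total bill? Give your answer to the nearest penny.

£72.50

First 500 kWh × £0.078 = £39.00
Next 184 kWh × £0.143 = £26.31
Remaining tier: 0 kWh (not reached)
Energy charge = £65.31; + service £7.19 = £72.50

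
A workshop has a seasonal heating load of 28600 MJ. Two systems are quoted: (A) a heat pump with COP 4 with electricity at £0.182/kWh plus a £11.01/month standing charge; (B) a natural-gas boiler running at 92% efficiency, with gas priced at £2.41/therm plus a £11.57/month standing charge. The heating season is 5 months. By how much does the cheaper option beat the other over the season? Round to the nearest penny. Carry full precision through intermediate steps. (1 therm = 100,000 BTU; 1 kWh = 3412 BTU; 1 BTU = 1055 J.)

Heat load = 28600 MJ = 28,600,000,000 J / 1055 = 27,109,005 BTU
Gas: input = 27,109,005 / 0.92 = 29,466,309 BTU = 294.7 therm → 294.7 × £2.41 = £710.14; + 5 × £11.57 standing = £767.99
Heat pump: 27,109,005 BTU / 3412 = 7,945 kWh heat; / 4 = 1,986 kWh in → × £0.182 = £361.51; + 5 × £11.01 standing = £416.56
Difference = |£767.99 − £416.56| = £351.43

£351.43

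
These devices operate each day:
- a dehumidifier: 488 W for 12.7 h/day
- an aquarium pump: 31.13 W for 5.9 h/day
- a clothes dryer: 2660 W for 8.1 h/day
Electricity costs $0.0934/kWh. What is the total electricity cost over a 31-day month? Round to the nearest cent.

$80.86

dehumidifier: 488 W × 12.7 h × 31 d = 192,126 Wh = 192.1 kWh
aquarium pump: 31.13 W × 5.9 h × 31 d = 5,694 Wh = 5.694 kWh
clothes dryer: 2660 W × 8.1 h × 31 d = 667,926 Wh = 667.9 kWh
Total energy = 192.1 + 5.694 + 667.9 = 865.7 kWh
Cost = 865.7 kWh × $0.0934 = $80.86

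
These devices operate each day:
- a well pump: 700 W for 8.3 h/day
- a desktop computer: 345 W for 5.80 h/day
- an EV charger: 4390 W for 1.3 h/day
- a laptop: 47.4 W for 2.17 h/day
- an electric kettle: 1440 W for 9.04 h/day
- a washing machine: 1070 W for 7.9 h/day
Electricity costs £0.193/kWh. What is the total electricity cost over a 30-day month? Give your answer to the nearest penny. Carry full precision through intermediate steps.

well pump: 700 W × 8.3 h × 30 d = 174,300 Wh = 174.3 kWh
desktop computer: 345 W × 5.80 h × 30 d = 60,030 Wh = 60.03 kWh
EV charger: 4390 W × 1.3 h × 30 d = 171,210 Wh = 171.2 kWh
laptop: 47.4 W × 2.17 h × 30 d = 3,086 Wh = 3.086 kWh
electric kettle: 1440 W × 9.04 h × 30 d = 390,528 Wh = 390.5 kWh
washing machine: 1070 W × 7.9 h × 30 d = 253,590 Wh = 253.6 kWh
Total energy = 174.3 + 60.03 + 171.2 + 3.086 + 390.5 + 253.6 = 1,053 kWh
Cost = 1,053 kWh × £0.193 = £203.18

£203.18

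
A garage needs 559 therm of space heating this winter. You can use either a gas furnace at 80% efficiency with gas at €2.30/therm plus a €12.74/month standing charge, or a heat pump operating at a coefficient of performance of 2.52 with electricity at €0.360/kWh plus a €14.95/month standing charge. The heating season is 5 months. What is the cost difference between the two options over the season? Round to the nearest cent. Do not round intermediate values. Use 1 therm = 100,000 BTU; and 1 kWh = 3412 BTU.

€744.40

Heat load = 559 therm × 100,000 = 55,900,000 BTU
Gas: input = 55,900,000 / 0.80 = 69,875,000 BTU = 698.8 therm → 698.8 × €2.30 = €1,607.12; + 5 × €12.74 standing = €1,670.82
Heat pump: 55,900,000 BTU / 3412 = 16,380 kWh heat; / 2.52 = 6,501 kWh in → × €0.360 = €2,340.48; + 5 × €14.95 standing = €2,415.23
Difference = |€1,670.82 − €2,415.23| = €744.40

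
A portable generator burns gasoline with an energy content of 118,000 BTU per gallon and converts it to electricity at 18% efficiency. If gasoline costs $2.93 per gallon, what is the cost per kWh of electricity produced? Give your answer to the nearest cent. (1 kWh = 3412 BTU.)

Electrical output per gallon = 118,000 BTU × 0.18 / 3412 BTU/kWh = 6.225 kWh
Cost per kWh = $2.93 / 6.225 kWh = $0.471

$0.47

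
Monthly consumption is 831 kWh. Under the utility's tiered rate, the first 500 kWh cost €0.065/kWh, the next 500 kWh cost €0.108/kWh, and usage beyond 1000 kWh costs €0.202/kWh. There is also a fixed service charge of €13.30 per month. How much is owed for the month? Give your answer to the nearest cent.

€81.55

First 500 kWh × €0.065 = €32.50
Next 331 kWh × €0.108 = €35.75
Remaining tier: 0 kWh (not reached)
Energy charge = €68.25; + service €13.30 = €81.55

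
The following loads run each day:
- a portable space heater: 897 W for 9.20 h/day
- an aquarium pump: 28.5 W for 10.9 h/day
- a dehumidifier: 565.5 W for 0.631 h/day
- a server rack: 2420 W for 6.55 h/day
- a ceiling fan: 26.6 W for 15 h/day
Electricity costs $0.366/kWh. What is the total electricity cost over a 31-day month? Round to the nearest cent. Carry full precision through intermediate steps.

$285.58

portable space heater: 897 W × 9.20 h × 31 d = 255,824 Wh = 255.8 kWh
aquarium pump: 28.5 W × 10.9 h × 31 d = 9,630 Wh = 9.63 kWh
dehumidifier: 565.5 W × 0.631 h × 31 d = 11,062 Wh = 11.06 kWh
server rack: 2420 W × 6.55 h × 31 d = 491,381 Wh = 491.4 kWh
ceiling fan: 26.6 W × 15 h × 31 d = 12,369 Wh = 12.37 kWh
Total energy = 255.8 + 9.63 + 11.06 + 491.4 + 12.37 = 780.3 kWh
Cost = 780.3 kWh × $0.366 = $285.58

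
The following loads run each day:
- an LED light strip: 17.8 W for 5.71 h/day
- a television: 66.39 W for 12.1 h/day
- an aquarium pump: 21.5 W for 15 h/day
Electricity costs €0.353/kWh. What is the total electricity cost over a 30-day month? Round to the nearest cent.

€13.00

LED light strip: 17.8 W × 5.71 h × 30 d = 3,049 Wh = 3.049 kWh
television: 66.39 W × 12.1 h × 30 d = 24,100 Wh = 24.1 kWh
aquarium pump: 21.5 W × 15 h × 30 d = 9,675 Wh = 9.675 kWh
Total energy = 3.049 + 24.1 + 9.675 = 36.82 kWh
Cost = 36.82 kWh × €0.353 = €13.00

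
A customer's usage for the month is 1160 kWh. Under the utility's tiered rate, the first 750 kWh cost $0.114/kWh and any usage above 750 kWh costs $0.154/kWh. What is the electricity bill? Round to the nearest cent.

$148.64

First 750 kWh × $0.114 = $85.50
Remaining 410 kWh × $0.154 = $63.14
Total = $148.64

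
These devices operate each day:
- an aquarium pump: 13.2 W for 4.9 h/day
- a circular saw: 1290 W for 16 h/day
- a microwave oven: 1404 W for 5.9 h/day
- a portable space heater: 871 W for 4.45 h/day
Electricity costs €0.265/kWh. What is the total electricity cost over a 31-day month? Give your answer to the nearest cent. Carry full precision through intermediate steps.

€269.98

aquarium pump: 13.2 W × 4.9 h × 31 d = 2,005 Wh = 2.005 kWh
circular saw: 1290 W × 16 h × 31 d = 639,840 Wh = 639.8 kWh
microwave oven: 1404 W × 5.9 h × 31 d = 256,792 Wh = 256.8 kWh
portable space heater: 871 W × 4.45 h × 31 d = 120,154 Wh = 120.2 kWh
Total energy = 2.005 + 639.8 + 256.8 + 120.2 = 1,019 kWh
Cost = 1,019 kWh × €0.265 = €269.98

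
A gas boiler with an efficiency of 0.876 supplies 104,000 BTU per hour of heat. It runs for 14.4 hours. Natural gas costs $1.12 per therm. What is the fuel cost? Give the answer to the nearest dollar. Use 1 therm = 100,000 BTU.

$19

Heat delivered = 104,000 BTU/h × 14.4 h = 1,497,600 BTU
Gas input = 1,497,600 / 0.876 = 1,709,589 BTU
= 1,709,589 / 100,000 = 17.1 therm
Cost = 17.1 × $1.12/therm = $19.15 ≈ $19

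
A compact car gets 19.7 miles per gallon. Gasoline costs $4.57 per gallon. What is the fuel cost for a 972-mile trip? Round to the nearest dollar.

$225

Fuel = 972 mi / 19.7 mpg = 49.34 gal
Cost = 49.34 gal × $4.57/gal = $225.48 ≈ $225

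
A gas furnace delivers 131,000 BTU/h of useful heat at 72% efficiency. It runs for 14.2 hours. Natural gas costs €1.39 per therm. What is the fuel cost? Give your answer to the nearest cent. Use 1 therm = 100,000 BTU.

€35.91

Heat delivered = 131,000 BTU/h × 14.2 h = 1,860,200 BTU
Gas input = 1,860,200 / 0.72 = 2,583,611 BTU
= 2,583,611 / 100,000 = 25.84 therm
Cost = 25.84 × €1.39/therm = €35.91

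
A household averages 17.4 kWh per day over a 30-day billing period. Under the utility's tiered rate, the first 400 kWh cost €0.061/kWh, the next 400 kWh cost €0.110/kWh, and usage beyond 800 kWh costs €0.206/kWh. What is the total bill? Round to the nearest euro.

€38

Usage = 17.4 kWh/day × 30 days = 522 kWh
First 400 kWh × €0.061 = €24.40
Next 122 kWh × €0.110 = €13.42
Remaining tier: 0 kWh (not reached)
Total = €37.82 ≈ €38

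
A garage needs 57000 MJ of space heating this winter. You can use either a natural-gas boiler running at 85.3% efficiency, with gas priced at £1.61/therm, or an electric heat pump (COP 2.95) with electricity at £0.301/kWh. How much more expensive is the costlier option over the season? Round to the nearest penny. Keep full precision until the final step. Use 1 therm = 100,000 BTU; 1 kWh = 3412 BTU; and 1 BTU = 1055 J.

Heat load = 57000 MJ = 57,000,000,000 J / 1055 = 54,028,436 BTU
Gas: input = 54,028,436 / 0.853 = 63,339,315 BTU = 633.4 therm → 633.4 × £1.61 = £1,019.76
Heat pump: 54,028,436 BTU / 3412 = 15,830 kWh heat; / 2.95 = 5,368 kWh in → × £0.301 = £1,615.69
Difference = |£1,019.76 − £1,615.69| = £595.93

£595.93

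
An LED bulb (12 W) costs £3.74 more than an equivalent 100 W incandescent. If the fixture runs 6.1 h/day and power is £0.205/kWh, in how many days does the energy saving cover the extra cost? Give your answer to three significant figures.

Power saved = 100 − 12 = 88 W
Daily energy saved = 88 W × 6.1 h = 536.8 Wh = 0.5368 kWh
Daily savings = 0.5368 × £0.205 = £0.1100
Payback = £3.74 / £0.1100 per day = 33.99 days

34 days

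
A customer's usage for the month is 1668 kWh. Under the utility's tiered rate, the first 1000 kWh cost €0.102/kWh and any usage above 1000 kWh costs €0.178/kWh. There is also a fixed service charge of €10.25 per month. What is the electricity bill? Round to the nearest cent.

First 1000 kWh × €0.102 = €102.00
Remaining 668 kWh × €0.178 = €118.90
Energy charge = €220.90; + service €10.25 = €231.15

€231.15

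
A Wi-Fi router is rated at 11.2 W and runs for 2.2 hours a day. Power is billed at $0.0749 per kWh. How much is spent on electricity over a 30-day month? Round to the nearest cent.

$0.06

Energy = 11.2 W × 2.2 h/day × 30 days = 739 Wh = 0.7392 kWh
Cost = 0.7392 kWh × $0.0749/kWh = $0.06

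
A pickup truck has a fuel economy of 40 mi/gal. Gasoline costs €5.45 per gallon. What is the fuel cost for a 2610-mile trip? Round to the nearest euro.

Fuel = 2610 mi / 40 mpg = 65.25 gal
Cost = 65.25 gal × €5.45/gal = €355.61 ≈ €356

€356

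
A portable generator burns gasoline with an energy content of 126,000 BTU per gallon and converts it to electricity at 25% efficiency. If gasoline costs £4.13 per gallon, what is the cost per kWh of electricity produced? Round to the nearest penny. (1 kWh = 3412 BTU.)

£0.45

Electrical output per gallon = 126,000 BTU × 0.25 / 3412 BTU/kWh = 9.232 kWh
Cost per kWh = £4.13 / 9.232 kWh = £0.447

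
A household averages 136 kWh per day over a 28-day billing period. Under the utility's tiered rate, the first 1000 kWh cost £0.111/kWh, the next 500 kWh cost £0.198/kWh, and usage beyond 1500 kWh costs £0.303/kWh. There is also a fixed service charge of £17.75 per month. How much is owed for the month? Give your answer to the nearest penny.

Usage = 136 kWh/day × 28 days = 3808 kWh
First 1000 kWh × £0.111 = £111.00
Next 500 kWh × £0.198 = £99.00
Remaining 2308 kWh × £0.303 = £699.32
Energy charge = £909.32; + service £17.75 = £927.07

£927.07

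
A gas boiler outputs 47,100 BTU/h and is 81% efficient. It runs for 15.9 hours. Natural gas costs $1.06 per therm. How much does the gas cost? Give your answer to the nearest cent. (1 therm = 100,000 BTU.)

Heat delivered = 47,100 BTU/h × 15.9 h = 748,890 BTU
Gas input = 748,890 / 0.81 = 924,556 BTU
= 924,556 / 100,000 = 9.246 therm
Cost = 9.246 × $1.06/therm = $9.80

$9.80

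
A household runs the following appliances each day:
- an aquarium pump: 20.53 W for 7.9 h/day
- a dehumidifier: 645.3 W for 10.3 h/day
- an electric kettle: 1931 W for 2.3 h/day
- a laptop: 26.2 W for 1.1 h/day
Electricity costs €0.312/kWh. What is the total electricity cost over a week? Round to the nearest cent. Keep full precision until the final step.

€24.63

aquarium pump: 20.53 W × 7.9 h × 7 d = 1,135 Wh = 1.135 kWh
dehumidifier: 645.3 W × 10.3 h × 7 d = 46,526 Wh = 46.53 kWh
electric kettle: 1931 W × 2.3 h × 7 d = 31,089 Wh = 31.09 kWh
laptop: 26.2 W × 1.1 h × 7 d = 202 Wh = 0.2017 kWh
Total energy = 1.135 + 46.53 + 31.09 + 0.2017 = 78.95 kWh
Cost = 78.95 kWh × €0.312 = €24.63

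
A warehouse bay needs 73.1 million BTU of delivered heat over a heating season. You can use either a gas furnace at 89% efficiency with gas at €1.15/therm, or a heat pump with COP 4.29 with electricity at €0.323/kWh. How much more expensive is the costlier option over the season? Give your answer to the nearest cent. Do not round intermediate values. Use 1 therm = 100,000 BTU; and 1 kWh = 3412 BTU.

€668.52

Heat load = 73.1 × 10⁶ BTU = 73,100,000 BTU
Gas: input = 73,100,000 / 0.89 = 82,134,831 BTU = 821.3 therm → 821.3 × €1.15 = €944.55
Heat pump: 73,100,000 BTU / 3412 = 21,420 kWh heat; / 4.29 = 4,994 kWh in → × €0.323 = €1,613.07
Difference = |€944.55 − €1,613.07| = €668.52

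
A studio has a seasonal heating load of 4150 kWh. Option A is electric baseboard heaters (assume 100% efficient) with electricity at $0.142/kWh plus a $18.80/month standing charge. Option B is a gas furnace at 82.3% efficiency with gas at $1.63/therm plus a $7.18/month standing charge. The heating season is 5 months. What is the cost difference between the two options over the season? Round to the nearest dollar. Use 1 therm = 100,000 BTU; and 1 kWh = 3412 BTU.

Heat load = 4150 kWh × 3412 = 14,159,800 BTU
Gas: input = 14,159,800 / 0.823 = 17,205,103 BTU = 172.1 therm → 172.1 × $1.63 = $280.44; + 5 × $7.18 standing = $316.34
Electric: 14,159,800 BTU / 3412 = 4,150 kWh → × $0.142 = $589.30; + 5 × $18.80 standing = $683.30
Difference = |$316.34 − $683.30| = $366.96 ≈ $367

$367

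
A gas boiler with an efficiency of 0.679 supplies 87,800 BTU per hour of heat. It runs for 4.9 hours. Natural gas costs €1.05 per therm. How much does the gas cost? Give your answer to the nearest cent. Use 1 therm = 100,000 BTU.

€6.65

Heat delivered = 87,800 BTU/h × 4.9 h = 430,220 BTU
Gas input = 430,220 / 0.679 = 633,608 BTU
= 633,608 / 100,000 = 6.336 therm
Cost = 6.336 × €1.05/therm = €6.65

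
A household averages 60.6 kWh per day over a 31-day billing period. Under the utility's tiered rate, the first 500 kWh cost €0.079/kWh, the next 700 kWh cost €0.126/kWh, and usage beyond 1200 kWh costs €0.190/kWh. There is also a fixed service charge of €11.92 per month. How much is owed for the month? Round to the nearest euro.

Usage = 60.6 kWh/day × 31 days = 1878.6 kWh
First 500 kWh × €0.079 = €39.50
Next 700 kWh × €0.126 = €88.20
Remaining 678.6 kWh × €0.190 = €128.93
Energy charge = €256.63; + service €11.92 = €268.55 ≈ €269

€269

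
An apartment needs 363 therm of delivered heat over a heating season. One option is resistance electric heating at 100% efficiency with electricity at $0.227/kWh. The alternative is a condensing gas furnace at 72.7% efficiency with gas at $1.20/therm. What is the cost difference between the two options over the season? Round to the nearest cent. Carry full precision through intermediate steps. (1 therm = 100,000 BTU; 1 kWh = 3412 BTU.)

Heat load = 363 therm × 100,000 = 36,300,000 BTU
Gas: input = 36,300,000 / 0.727 = 49,931,224 BTU = 499.3 therm → 499.3 × $1.20 = $599.17
Electric: 36,300,000 BTU / 3412 = 10,640 kWh → × $0.227 = $2,415.04
Difference = |$599.17 − $2,415.04| = $1,815.86

$1815.86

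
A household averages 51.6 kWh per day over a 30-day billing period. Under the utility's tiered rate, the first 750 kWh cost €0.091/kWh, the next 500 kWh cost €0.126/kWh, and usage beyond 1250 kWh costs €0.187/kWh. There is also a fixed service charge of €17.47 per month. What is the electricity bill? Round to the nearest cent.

€204.45

Usage = 51.6 kWh/day × 30 days = 1548 kWh
First 750 kWh × €0.091 = €68.25
Next 500 kWh × €0.126 = €63.00
Remaining 298 kWh × €0.187 = €55.73
Energy charge = €186.98; + service €17.47 = €204.45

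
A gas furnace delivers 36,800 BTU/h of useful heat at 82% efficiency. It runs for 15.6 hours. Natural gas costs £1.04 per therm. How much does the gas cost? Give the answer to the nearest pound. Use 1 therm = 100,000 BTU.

£7

Heat delivered = 36,800 BTU/h × 15.6 h = 574,080 BTU
Gas input = 574,080 / 0.82 = 700,098 BTU
= 700,098 / 100,000 = 7.001 therm
Cost = 7.001 × £1.04/therm = £7.28 ≈ £7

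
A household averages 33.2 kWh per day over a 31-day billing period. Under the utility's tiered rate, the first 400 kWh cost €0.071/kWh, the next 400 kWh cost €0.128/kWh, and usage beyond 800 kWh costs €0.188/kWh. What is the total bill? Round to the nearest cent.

Usage = 33.2 kWh/day × 31 days = 1029.2 kWh
First 400 kWh × €0.071 = €28.40
Next 400 kWh × €0.128 = €51.20
Remaining 229.2 kWh × €0.188 = €43.09
Total = €122.69

€122.69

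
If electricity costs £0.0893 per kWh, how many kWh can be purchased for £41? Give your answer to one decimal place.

459.1 kWh

£41 / £0.0893 per kWh = 459.1 kWh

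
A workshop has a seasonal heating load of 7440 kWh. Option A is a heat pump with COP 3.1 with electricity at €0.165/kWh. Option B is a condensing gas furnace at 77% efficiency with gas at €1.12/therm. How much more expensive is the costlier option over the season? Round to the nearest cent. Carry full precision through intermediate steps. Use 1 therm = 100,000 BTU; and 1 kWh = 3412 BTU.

€26.76

Heat load = 7440 kWh × 3412 = 25,385,280 BTU
Gas: input = 25,385,280 / 0.77 = 32,967,896 BTU = 329.7 therm → 329.7 × €1.12 = €369.24
Heat pump: 25,385,280 BTU / 3412 = 7,440 kWh heat; / 3.1 = 2,400 kWh in → × €0.165 = €396.00
Difference = |€369.24 − €396.00| = €26.76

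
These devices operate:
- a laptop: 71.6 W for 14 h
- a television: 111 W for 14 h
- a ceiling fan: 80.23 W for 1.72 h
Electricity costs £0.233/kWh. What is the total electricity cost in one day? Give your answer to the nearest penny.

£0.63

laptop: 71.6 W × 14 h = 1,002 Wh = 1.002 kWh
television: 111 W × 14 h = 1,554 Wh = 1.554 kWh
ceiling fan: 80.23 W × 1.72 h = 138 Wh = 0.138 kWh
Total energy = 1.002 + 1.554 + 0.138 = 2.694 kWh
Cost = 2.694 kWh × £0.233 = £0.63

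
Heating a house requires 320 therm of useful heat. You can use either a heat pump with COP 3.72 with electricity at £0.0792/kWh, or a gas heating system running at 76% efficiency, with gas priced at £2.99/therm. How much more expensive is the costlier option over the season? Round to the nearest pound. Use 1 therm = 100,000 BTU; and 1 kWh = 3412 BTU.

Heat load = 320 therm × 100,000 = 32,000,000 BTU
Gas: input = 32,000,000 / 0.760 = 42,105,263 BTU = 421.1 therm → 421.1 × £2.99 = £1,258.95
Heat pump: 32,000,000 BTU / 3412 = 9,379 kWh heat; / 3.72 = 2,521 kWh in → × £0.0792 = £199.67
Difference = |£1,258.95 − £199.67| = £1,059.27 ≈ £1059

£1059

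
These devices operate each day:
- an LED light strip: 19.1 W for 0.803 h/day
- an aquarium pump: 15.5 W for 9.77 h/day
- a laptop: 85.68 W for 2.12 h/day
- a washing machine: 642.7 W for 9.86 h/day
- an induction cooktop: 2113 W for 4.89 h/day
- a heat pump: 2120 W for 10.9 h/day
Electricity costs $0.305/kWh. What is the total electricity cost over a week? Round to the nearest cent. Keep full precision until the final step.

LED light strip: 19.1 W × 0.803 h × 7 d = 107 Wh = 0.1074 kWh
aquarium pump: 15.5 W × 9.77 h × 7 d = 1,060 Wh = 1.06 kWh
laptop: 85.68 W × 2.12 h × 7 d = 1,271 Wh = 1.271 kWh
washing machine: 642.7 W × 9.86 h × 7 d = 44,359 Wh = 44.36 kWh
induction cooktop: 2113 W × 4.89 h × 7 d = 72,328 Wh = 72.33 kWh
heat pump: 2120 W × 10.9 h × 7 d = 161,756 Wh = 161.8 kWh
Total energy = 0.1074 + 1.06 + 1.271 + 44.36 + 72.33 + 161.8 = 280.9 kWh
Cost = 280.9 kWh × $0.305 = $85.67

$85.67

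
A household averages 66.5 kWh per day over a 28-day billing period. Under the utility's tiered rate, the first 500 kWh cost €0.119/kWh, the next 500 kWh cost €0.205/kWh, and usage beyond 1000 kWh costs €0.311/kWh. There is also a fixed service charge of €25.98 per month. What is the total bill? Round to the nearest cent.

Usage = 66.5 kWh/day × 28 days = 1862 kWh
First 500 kWh × €0.119 = €59.50
Next 500 kWh × €0.205 = €102.50
Remaining 862 kWh × €0.311 = €268.08
Energy charge = €430.08; + service €25.98 = €456.06

€456.06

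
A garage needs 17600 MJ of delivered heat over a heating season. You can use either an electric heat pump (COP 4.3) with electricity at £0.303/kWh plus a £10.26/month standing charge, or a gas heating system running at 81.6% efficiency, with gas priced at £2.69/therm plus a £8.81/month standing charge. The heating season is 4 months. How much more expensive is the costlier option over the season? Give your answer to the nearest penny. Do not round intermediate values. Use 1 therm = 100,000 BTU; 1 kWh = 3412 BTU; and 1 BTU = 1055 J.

£199.62

Heat load = 17600 MJ = 17,600,000,000 J / 1055 = 16,682,464 BTU
Gas: input = 16,682,464 / 0.816 = 20,444,197 BTU = 204.4 therm → 204.4 × £2.69 = £549.95; + 4 × £8.81 standing = £585.19
Heat pump: 16,682,464 BTU / 3412 = 4,889 kWh heat; / 4.3 = 1,137 kWh in → × £0.303 = £344.53; + 4 × £10.26 standing = £385.57
Difference = |£585.19 − £385.57| = £199.62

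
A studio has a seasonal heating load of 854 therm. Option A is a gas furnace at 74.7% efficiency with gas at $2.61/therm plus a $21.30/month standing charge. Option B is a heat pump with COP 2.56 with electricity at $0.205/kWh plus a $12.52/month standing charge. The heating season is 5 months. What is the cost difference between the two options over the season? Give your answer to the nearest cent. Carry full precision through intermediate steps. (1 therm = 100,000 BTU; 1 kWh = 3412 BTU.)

Heat load = 854 therm × 100,000 = 85,400,000 BTU
Gas: input = 85,400,000 / 0.747 = 114,323,963 BTU = 1,143 therm → 1,143 × $2.61 = $2,983.86; + 5 × $21.30 standing = $3,090.36
Heat pump: 85,400,000 BTU / 3412 = 25,030 kWh heat; / 2.56 = 9,777 kWh in → × $0.205 = $2,004.30; + 5 × $12.52 standing = $2,066.90
Difference = |$3,090.36 − $2,066.90| = $1,023.46

$1023.46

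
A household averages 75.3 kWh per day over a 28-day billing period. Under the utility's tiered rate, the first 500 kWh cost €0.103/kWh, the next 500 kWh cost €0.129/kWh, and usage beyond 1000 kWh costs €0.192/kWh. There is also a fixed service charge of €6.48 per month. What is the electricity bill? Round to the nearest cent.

€335.29

Usage = 75.3 kWh/day × 28 days = 2108.4 kWh
First 500 kWh × €0.103 = €51.50
Next 500 kWh × €0.129 = €64.50
Remaining 1108.4 kWh × €0.192 = €212.81
Energy charge = €328.81; + service €6.48 = €335.29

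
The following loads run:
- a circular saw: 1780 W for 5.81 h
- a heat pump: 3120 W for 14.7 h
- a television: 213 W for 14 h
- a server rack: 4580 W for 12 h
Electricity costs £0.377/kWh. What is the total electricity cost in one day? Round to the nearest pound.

£43

circular saw: 1780 W × 5.81 h = 10,342 Wh = 10.34 kWh
heat pump: 3120 W × 14.7 h = 45,864 Wh = 45.86 kWh
television: 213 W × 14 h = 2,982 Wh = 2.982 kWh
server rack: 4580 W × 12 h = 54,960 Wh = 54.96 kWh
Total energy = 10.34 + 45.86 + 2.982 + 54.96 = 114.1 kWh
Cost = 114.1 kWh × £0.377 = £43.03 ≈ £43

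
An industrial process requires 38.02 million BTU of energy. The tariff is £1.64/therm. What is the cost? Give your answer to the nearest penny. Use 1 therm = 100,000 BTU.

£623.53

38.02 million BTU × (10 therm/million BTU) = 380.2 therm
Cost = 380.2 therm × £1.64/therm = £623.53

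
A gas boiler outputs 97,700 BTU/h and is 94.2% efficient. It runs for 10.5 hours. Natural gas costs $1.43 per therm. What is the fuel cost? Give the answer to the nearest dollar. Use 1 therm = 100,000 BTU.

$16

Heat delivered = 97,700 BTU/h × 10.5 h = 1,025,850 BTU
Gas input = 1,025,850 / 0.942 = 1,089,013 BTU
= 1,089,013 / 100,000 = 10.89 therm
Cost = 10.89 × $1.43/therm = $15.57 ≈ $16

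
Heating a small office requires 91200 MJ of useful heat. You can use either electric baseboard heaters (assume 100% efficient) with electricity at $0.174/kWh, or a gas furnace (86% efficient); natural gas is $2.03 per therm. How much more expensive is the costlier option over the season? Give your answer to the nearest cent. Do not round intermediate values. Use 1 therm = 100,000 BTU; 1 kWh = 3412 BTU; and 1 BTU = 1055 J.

$2367.90

Heat load = 91200 MJ = 91,200,000,000 J / 1055 = 86,445,498 BTU
Gas: input = 86,445,498 / 0.860 = 100,518,021 BTU = 1,005 therm → 1,005 × $2.03 = $2,040.52
Electric: 86,445,498 BTU / 3412 = 25,340 kWh → × $0.174 = $4,408.42
Difference = |$2,040.52 − $4,408.42| = $2,367.90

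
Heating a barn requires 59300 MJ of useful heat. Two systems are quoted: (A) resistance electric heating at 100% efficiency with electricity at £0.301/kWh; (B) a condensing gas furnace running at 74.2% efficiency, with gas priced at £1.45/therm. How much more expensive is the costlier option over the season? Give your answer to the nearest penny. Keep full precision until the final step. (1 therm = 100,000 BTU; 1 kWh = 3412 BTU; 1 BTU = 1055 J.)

Heat load = 59300 MJ = 59,300,000,000 J / 1055 = 56,208,531 BTU
Gas: input = 56,208,531 / 0.742 = 75,752,737 BTU = 757.5 therm → 757.5 × £1.45 = £1,098.41
Electric: 56,208,531 BTU / 3412 = 16,470 kWh → × £0.301 = £4,958.61
Difference = |£1,098.41 − £4,958.61| = £3,860.19

£3860.19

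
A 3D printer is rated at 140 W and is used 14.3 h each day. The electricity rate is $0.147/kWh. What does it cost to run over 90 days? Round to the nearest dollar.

$26

Energy = 140 W × 14.3 h/day × 90 days = 180,180 Wh = 180.2 kWh
Cost = 180.2 kWh × $0.147/kWh = $26.49 ≈ $26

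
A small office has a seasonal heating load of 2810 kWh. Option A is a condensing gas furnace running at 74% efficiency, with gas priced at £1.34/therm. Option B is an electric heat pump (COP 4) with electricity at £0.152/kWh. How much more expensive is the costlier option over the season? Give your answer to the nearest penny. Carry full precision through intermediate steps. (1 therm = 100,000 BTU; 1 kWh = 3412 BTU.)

Heat load = 2810 kWh × 3412 = 9,587,720 BTU
Gas: input = 9,587,720 / 0.74 = 12,956,378 BTU = 129.6 therm → 129.6 × £1.34 = £173.62
Heat pump: 9,587,720 BTU / 3412 = 2,810 kWh heat; / 4 = 702.5 kWh in → × £0.152 = £106.78
Difference = |£173.62 − £106.78| = £66.84

£66.84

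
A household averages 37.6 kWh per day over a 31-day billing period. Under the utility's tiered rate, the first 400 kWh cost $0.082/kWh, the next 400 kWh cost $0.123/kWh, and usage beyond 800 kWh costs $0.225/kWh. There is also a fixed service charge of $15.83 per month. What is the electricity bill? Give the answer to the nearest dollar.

$180

Usage = 37.6 kWh/day × 31 days = 1165.6 kWh
First 400 kWh × $0.082 = $32.80
Next 400 kWh × $0.123 = $49.20
Remaining 365.6 kWh × $0.225 = $82.26
Energy charge = $164.26; + service $15.83 = $180.09 ≈ $180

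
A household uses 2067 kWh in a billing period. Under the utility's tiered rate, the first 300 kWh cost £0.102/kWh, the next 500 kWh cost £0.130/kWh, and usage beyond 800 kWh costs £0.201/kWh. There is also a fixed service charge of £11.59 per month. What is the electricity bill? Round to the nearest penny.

First 300 kWh × £0.102 = £30.60
Next 500 kWh × £0.130 = £65.00
Remaining 1267 kWh × £0.201 = £254.67
Energy charge = £350.27; + service £11.59 = £361.86

£361.86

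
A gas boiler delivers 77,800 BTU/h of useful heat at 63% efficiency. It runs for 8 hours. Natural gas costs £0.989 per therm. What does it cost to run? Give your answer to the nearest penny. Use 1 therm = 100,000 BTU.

£9.77

Heat delivered = 77,800 BTU/h × 8 h = 622,400 BTU
Gas input = 622,400 / 0.63 = 987,937 BTU
= 987,937 / 100,000 = 9.879 therm
Cost = 9.879 × £0.989/therm = £9.77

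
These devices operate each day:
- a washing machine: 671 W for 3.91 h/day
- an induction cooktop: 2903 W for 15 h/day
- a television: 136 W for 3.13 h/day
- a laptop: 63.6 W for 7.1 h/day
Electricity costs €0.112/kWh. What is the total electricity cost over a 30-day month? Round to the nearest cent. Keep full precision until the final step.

washing machine: 671 W × 3.91 h × 30 d = 78,708 Wh = 78.71 kWh
induction cooktop: 2903 W × 15 h × 30 d = 1,306,350 Wh = 1,306 kWh
television: 136 W × 3.13 h × 30 d = 12,770 Wh = 12.77 kWh
laptop: 63.6 W × 7.1 h × 30 d = 13,547 Wh = 13.55 kWh
Total energy = 78.71 + 1,306 + 12.77 + 13.55 = 1,411 kWh
Cost = 1,411 kWh × €0.112 = €158.07

€158.07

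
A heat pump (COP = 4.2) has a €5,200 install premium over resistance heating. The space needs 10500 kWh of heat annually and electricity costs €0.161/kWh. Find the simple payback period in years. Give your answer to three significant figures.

4.04 years

Resistance: 10500 kWh × €0.161 = €1,690.50/yr
Heat pump: 10500 / 4.2 = 2500 kWh in → × €0.161 = €402.50/yr
Annual savings = €1,288.00
Payback = €5,200 / €1,288.00 = 4.04 years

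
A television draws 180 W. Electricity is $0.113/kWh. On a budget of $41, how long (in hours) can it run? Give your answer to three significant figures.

Energy budget = $41 / $0.113 per kWh = 362.8 kWh = 362,832 Wh
Runtime = 362,832 Wh / 180 W = 2,016 h

2020 h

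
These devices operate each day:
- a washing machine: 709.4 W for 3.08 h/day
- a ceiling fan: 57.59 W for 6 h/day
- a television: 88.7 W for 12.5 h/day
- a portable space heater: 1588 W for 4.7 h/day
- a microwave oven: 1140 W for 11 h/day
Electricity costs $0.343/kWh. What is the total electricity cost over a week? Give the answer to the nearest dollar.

washing machine: 709.4 W × 3.08 h × 7 d = 15,295 Wh = 15.29 kWh
ceiling fan: 57.59 W × 6 h × 7 d = 2,419 Wh = 2.419 kWh
television: 88.7 W × 12.5 h × 7 d = 7,761 Wh = 7.761 kWh
portable space heater: 1588 W × 4.7 h × 7 d = 52,245 Wh = 52.25 kWh
microwave oven: 1140 W × 11 h × 7 d = 87,780 Wh = 87.78 kWh
Total energy = 15.29 + 2.419 + 7.761 + 52.25 + 87.78 = 165.5 kWh
Cost = 165.5 kWh × $0.343 = $56.77 ≈ $57

$57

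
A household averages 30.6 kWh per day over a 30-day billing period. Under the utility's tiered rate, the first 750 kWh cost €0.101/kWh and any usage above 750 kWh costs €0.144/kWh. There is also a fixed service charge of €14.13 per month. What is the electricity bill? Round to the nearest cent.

Usage = 30.6 kWh/day × 30 days = 918 kWh
First 750 kWh × €0.101 = €75.75
Remaining 168 kWh × €0.144 = €24.19
Energy charge = €99.94; + service €14.13 = €114.07

€114.07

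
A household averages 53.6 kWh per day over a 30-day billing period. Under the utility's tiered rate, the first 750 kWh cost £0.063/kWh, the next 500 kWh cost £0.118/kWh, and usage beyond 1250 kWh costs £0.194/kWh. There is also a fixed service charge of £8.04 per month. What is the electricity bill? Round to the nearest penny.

Usage = 53.6 kWh/day × 30 days = 1608 kWh
First 750 kWh × £0.063 = £47.25
Next 500 kWh × £0.118 = £59.00
Remaining 358 kWh × £0.194 = £69.45
Energy charge = £175.70; + service £8.04 = £183.74

£183.74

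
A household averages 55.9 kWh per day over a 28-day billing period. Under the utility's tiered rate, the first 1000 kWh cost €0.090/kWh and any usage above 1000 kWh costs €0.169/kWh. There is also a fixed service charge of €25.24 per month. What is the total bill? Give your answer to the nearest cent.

€210.76

Usage = 55.9 kWh/day × 28 days = 1565.2 kWh
First 1000 kWh × €0.090 = €90.00
Remaining 565.2 kWh × €0.169 = €95.52
Energy charge = €185.52; + service €25.24 = €210.76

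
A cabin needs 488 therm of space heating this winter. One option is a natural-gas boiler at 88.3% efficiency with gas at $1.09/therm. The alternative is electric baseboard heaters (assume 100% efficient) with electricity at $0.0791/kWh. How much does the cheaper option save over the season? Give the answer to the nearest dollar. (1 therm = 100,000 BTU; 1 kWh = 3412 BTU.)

Heat load = 488 therm × 100,000 = 48,800,000 BTU
Gas: input = 48,800,000 / 0.883 = 55,266,138 BTU = 552.7 therm → 552.7 × $1.09 = $602.40
Electric: 48,800,000 BTU / 3412 = 14,300 kWh → × $0.0791 = $1,131.32
Difference = |$602.40 − $1,131.32| = $528.92 ≈ $529

$529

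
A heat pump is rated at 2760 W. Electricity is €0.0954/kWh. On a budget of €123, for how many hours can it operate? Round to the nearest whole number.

Energy budget = €123 / €0.0954 per kWh = 1,289 kWh = 1,289,308 Wh
Runtime = 1,289,308 Wh / 2760 W = 467.1 h

467 h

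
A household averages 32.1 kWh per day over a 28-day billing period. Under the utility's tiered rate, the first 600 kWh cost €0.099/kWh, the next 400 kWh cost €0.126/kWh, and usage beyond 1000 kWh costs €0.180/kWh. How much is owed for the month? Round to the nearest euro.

Usage = 32.1 kWh/day × 28 days = 898.8 kWh
First 600 kWh × €0.099 = €59.40
Next 298.8 kWh × €0.126 = €37.65
Remaining tier: 0 kWh (not reached)
Total = €97.05 ≈ €97

€97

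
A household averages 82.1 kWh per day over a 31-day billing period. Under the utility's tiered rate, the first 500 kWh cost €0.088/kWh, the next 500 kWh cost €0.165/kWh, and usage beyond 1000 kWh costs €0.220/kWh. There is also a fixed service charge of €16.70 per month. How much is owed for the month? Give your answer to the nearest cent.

€483.12

Usage = 82.1 kWh/day × 31 days = 2545.1 kWh
First 500 kWh × €0.088 = €44.00
Next 500 kWh × €0.165 = €82.50
Remaining 1545.1 kWh × €0.220 = €339.92
Energy charge = €466.42; + service €16.70 = €483.12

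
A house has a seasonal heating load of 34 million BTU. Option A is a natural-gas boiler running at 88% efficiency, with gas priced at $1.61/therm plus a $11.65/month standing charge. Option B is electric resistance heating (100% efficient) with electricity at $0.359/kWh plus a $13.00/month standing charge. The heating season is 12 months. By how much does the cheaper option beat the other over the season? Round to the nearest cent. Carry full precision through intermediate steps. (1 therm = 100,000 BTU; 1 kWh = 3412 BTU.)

$2971.53

Heat load = 34 × 10⁶ BTU = 34,000,000 BTU
Gas: input = 34,000,000 / 0.88 = 38,636,364 BTU = 386.4 therm → 386.4 × $1.61 = $622.05; + 12 × $11.65 standing = $761.85
Electric: 34,000,000 BTU / 3412 = 9,965 kWh → × $0.359 = $3,577.37; + 12 × $13.00 standing = $3,733.37
Difference = |$761.85 − $3,733.37| = $2,971.53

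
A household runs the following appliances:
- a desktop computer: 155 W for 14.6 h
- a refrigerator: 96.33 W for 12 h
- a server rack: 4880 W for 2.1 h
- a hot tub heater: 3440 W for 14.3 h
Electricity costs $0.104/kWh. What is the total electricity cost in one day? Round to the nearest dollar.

desktop computer: 155 W × 14.6 h = 2,263 Wh = 2.263 kWh
refrigerator: 96.33 W × 12 h = 1,156 Wh = 1.156 kWh
server rack: 4880 W × 2.1 h = 10,248 Wh = 10.25 kWh
hot tub heater: 3440 W × 14.3 h = 49,192 Wh = 49.19 kWh
Total energy = 2.263 + 1.156 + 10.25 + 49.19 = 62.86 kWh
Cost = 62.86 kWh × $0.104 = $6.54 ≈ $7

$7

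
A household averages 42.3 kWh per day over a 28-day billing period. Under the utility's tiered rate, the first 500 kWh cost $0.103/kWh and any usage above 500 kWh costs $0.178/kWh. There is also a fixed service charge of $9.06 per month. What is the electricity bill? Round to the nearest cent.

$182.38

Usage = 42.3 kWh/day × 28 days = 1184.4 kWh
First 500 kWh × $0.103 = $51.50
Remaining 684.4 kWh × $0.178 = $121.82
Energy charge = $173.32; + service $9.06 = $182.38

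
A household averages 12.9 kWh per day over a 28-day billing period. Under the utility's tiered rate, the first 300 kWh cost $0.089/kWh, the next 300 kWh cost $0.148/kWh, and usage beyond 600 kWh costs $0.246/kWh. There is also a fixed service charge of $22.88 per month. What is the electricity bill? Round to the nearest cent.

$58.64

Usage = 12.9 kWh/day × 28 days = 361.2 kWh
First 300 kWh × $0.089 = $26.70
Next 61.2 kWh × $0.148 = $9.06
Remaining tier: 0 kWh (not reached)
Energy charge = $35.76; + service $22.88 = $58.64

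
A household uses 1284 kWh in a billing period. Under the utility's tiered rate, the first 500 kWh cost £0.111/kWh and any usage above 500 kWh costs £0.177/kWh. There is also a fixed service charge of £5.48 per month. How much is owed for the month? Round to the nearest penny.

£199.75

First 500 kWh × £0.111 = £55.50
Remaining 784 kWh × £0.177 = £138.77
Energy charge = £194.27; + service £5.48 = £199.75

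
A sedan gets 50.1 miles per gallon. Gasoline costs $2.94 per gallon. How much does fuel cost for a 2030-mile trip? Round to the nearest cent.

$119.13

Fuel = 2030 mi / 50.1 mpg = 40.52 gal
Cost = 40.52 gal × $2.94/gal = $119.13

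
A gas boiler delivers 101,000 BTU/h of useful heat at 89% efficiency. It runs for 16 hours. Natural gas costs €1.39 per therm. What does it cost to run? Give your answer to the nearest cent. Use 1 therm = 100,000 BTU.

Heat delivered = 101,000 BTU/h × 16 h = 1,616,000 BTU
Gas input = 1,616,000 / 0.890 = 1,815,730 BTU
= 1,815,730 / 100,000 = 18.16 therm
Cost = 18.16 × €1.39/therm = €25.24

€25.24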